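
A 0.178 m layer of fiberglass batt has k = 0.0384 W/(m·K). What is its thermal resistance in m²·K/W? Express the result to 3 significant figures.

4.64 m²·K/W

R = L/k = 0.178/0.0384 = 4.635 m²·K/W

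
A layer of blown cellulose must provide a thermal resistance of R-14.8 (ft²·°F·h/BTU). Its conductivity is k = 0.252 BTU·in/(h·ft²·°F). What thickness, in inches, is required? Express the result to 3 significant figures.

3.73 in

L = R × k = 14.8 × 0.252 = 3.73 in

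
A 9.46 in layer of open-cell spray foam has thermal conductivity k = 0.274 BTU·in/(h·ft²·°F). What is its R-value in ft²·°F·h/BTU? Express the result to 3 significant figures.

34.5 ft²·°F·h/BTU

R = L/k = 9.46/0.274 = 34.53 ft²·°F·h/BTU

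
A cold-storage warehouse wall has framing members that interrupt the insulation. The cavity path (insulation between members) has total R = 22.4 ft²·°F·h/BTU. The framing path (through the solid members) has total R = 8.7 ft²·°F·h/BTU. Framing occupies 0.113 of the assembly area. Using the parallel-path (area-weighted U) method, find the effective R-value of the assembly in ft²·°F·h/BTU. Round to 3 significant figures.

U_eff = 0.887/22.4 + 0.113/8.7 = 0.0396 + 0.01299 = 0.05259
R_eff = 1/U_eff = 19.02 ft²·°F·h/BTU

19.0 ft²·°F·h/BTU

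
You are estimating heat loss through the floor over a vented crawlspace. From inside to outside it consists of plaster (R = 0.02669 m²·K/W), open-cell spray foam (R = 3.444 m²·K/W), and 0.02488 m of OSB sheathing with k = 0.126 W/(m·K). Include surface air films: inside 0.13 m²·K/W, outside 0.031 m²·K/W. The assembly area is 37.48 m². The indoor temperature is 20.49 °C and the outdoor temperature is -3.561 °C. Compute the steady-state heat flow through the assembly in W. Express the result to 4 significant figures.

0.02488/0.126 = 0.19746
R_total = 0.13 + 0.02669 + 3.444 + 0.19746 + 0.031 = 3.8292 m²·K/W
Q = A·ΔT/R = 37.48 × (20.49 − (-3.561)) / 3.8292 = 235.41 W

235.4 W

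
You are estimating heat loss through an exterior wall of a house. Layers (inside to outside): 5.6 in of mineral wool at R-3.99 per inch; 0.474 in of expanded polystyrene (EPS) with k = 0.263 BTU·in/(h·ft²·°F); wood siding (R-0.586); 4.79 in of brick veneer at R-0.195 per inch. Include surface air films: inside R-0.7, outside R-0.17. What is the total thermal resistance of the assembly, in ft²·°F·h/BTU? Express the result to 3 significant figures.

26.5 ft²·°F·h/BTU

5.6 × 3.99 = 22.34
0.474/0.263 = 1.802
4.79 × 0.195 = 0.9341
R_total = 0.7 + 22.34 + 1.802 + 0.586 + 0.9341 + 0.17 = 26.54 ft²·°F·h/BTU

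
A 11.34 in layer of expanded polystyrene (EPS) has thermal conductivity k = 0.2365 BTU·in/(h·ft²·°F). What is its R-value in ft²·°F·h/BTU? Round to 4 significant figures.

R = L/k = 11.34/0.2365 = 47.949 ft²·°F·h/BTU

47.95 ft²·°F·h/BTU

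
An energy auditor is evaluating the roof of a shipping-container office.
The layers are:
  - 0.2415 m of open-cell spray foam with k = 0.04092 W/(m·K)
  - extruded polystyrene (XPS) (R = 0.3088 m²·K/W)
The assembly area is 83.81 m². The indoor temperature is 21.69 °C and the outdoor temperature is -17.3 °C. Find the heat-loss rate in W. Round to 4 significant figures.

0.2415/0.04092 = 5.9018
R_total = 5.9018 + 0.3088 = 6.2106 m²·K/W
Q = A·ΔT/R = 83.81 × (21.69 − (-17.3)) / 6.2106 = 526.16 W

526.2 W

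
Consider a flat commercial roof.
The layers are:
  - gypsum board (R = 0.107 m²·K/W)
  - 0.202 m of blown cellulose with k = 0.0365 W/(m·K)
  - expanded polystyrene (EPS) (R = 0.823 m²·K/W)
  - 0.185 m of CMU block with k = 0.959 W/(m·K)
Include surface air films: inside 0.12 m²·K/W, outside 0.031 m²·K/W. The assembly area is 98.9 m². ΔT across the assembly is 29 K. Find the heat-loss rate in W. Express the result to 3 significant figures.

421 W

0.202/0.0365 = 5.534
0.185/0.959 = 0.1929
R_total = 0.12 + 0.107 + 5.534 + 0.823 + 0.1929 + 0.031 = 6.808 m²·K/W
Q = A·ΔT/R = 98.9 × 29 / 6.808 = 421.3 W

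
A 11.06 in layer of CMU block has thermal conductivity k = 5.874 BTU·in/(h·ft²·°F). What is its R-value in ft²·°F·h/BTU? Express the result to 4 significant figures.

1.883 ft²·°F·h/BTU

R = L/k = 11.06/5.874 = 1.8829 ft²·°F·h/BTU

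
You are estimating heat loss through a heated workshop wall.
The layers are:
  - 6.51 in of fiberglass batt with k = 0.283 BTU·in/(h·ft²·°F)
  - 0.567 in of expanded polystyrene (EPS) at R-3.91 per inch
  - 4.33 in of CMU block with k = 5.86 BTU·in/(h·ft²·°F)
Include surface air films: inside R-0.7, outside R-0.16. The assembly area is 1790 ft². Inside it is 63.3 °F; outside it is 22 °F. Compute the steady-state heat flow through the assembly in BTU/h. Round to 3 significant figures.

6.51/0.283 = 23
0.567 × 3.91 = 2.217
4.33/5.86 = 0.7389
R_total = 0.7 + 23 + 2.217 + 0.7389 + 0.16 = 26.82 ft²·°F·h/BTU
Q = A·ΔT/R = 1790 × (63.3 − 22) / 26.82 = 2756 BTU/h

2760 BTU/h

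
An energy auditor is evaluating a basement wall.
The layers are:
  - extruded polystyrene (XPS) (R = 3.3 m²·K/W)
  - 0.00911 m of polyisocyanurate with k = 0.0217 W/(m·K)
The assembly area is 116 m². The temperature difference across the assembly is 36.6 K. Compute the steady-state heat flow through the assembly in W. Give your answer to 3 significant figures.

1140 W

0.00911/0.0217 = 0.4198
R_total = 3.3 + 0.4198 = 3.72 m²·K/W
Q = A·ΔT/R = 116 × 36.6 / 3.72 = 1141 W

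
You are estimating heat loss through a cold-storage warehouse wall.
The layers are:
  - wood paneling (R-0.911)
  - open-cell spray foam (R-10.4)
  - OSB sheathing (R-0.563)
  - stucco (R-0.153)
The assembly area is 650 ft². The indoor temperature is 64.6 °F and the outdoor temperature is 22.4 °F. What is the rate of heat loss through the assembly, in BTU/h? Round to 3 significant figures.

2280 BTU/h

R_total = 0.911 + 10.4 + 0.563 + 0.153 = 12.03 ft²·°F·h/BTU
Q = A·ΔT/R = 650 × (64.6 − 22.4) / 12.03 = 2281 BTU/h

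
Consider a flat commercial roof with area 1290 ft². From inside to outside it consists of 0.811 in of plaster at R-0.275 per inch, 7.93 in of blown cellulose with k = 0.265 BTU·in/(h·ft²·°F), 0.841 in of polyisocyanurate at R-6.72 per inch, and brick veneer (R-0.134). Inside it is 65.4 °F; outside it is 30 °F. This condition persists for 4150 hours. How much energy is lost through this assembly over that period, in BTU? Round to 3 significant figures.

5270000 BTU

0.811 × 0.275 = 0.223
7.93/0.265 = 29.92
0.841 × 6.72 = 5.652
R_total = 0.223 + 29.92 + 5.652 + 0.134 = 35.93 ft²·°F·h/BTU
Q = 1290 × (65.4 − 30) / 35.93 = 1271 BTU/h
E = 1271 × 4150 = 5274000 BTU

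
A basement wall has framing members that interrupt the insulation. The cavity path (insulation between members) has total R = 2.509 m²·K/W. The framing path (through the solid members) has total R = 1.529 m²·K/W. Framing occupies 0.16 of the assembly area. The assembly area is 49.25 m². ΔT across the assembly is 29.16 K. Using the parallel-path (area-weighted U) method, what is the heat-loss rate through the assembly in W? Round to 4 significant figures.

631.1 W

U_eff = 0.84/2.509 + 0.16/1.529 = 0.33479 + 0.10464 = 0.43944
R_eff = 1/U_eff = 2.2756 m²·K/W
Q = 49.25 × 29.16 / 2.2756 = 631.09 W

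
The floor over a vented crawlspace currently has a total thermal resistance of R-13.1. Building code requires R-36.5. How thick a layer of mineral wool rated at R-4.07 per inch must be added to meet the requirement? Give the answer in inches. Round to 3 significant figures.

ΔR = 36.5 − 13.1 = 23.4 ft²·°F·h/BTU
L = ΔR / (R/in) = 23.4/4.07 = 5.749 in

5.75 in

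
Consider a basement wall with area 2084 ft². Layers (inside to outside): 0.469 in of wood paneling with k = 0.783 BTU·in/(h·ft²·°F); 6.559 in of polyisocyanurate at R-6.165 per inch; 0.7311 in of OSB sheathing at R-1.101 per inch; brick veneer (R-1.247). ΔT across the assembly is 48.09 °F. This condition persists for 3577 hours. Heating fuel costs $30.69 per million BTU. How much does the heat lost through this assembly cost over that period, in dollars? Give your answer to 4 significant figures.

0.469/0.783 = 0.59898
6.559 × 6.165 = 40.436
0.7311 × 1.101 = 0.80494
R_total = 0.59898 + 40.436 + 0.80494 + 1.247 = 43.087 ft²·°F·h/BTU
Q = 2084 × 48.09 / 43.087 = 2326 BTU/h
E = 2326 × 3577 = 8320000 BTU
Cost = 8320000/10⁶ × 30.69 = $255.34

255.3 dollars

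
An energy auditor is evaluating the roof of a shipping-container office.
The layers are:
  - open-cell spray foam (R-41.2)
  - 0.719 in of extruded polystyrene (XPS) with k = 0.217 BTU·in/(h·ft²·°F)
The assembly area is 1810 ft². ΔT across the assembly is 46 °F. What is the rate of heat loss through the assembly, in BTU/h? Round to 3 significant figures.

1870 BTU/h

0.719/0.217 = 3.313
R_total = 41.2 + 3.313 = 44.51 ft²·°F·h/BTU
Q = A·ΔT/R = 1810 × 46 / 44.51 = 1870 BTU/h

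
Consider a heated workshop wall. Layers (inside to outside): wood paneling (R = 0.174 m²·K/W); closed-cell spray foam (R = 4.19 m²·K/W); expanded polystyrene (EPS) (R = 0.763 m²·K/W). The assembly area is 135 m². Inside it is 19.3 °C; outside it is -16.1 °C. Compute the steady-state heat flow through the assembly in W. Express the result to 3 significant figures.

932 W

R_total = 0.174 + 4.19 + 0.763 = 5.127 m²·K/W
Q = A·ΔT/R = 135 × (19.3 − (-16.1)) / 5.127 = 932.1 W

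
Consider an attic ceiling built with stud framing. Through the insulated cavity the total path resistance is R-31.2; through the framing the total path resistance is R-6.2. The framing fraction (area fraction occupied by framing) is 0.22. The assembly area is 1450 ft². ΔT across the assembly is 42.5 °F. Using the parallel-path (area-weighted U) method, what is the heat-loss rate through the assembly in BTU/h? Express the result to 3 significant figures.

3730 BTU/h

U_eff = 0.78/31.2 + 0.22/6.2 = 0.025 + 0.03548 = 0.06048
R_eff = 1/U_eff = 16.53 ft²·°F·h/BTU
Q = 1450 × 42.5 / 16.53 = 3727 BTU/h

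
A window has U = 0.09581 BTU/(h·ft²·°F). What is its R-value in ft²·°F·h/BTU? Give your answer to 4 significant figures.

10.44 ft²·°F·h/BTU

R = 1/U = 1/0.09581 = 10.437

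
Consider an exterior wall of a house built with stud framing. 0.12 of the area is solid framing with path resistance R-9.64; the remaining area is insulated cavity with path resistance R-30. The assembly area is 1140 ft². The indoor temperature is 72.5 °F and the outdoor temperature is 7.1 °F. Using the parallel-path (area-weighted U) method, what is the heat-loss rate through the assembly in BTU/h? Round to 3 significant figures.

3120 BTU/h

U_eff = 0.88/30 + 0.12/9.64 = 0.02933 + 0.01245 = 0.04178
R_eff = 1/U_eff = 23.93 ft²·°F·h/BTU
Q = 1140 × (72.5 − 7.1) / 23.93 = 3115 BTU/h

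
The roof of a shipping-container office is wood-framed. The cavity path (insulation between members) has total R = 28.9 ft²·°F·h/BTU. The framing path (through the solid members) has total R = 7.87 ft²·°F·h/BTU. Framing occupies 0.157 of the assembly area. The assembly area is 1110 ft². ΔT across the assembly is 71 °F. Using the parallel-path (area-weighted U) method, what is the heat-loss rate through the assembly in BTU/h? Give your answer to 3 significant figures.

3870 BTU/h

U_eff = 0.843/28.9 + 0.157/7.87 = 0.02917 + 0.01995 = 0.04912
R_eff = 1/U_eff = 20.36 ft²·°F·h/BTU
Q = 1110 × 71 / 20.36 = 3871 BTU/h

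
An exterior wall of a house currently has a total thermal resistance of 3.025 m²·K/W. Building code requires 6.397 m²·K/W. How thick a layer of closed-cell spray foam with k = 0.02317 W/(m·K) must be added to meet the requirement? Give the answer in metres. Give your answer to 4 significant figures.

ΔR = 6.397 − 3.025 = 3.372 m²·K/W
L = ΔR × k = 3.372 × 0.02317 = 0.078129 m

0.07813 m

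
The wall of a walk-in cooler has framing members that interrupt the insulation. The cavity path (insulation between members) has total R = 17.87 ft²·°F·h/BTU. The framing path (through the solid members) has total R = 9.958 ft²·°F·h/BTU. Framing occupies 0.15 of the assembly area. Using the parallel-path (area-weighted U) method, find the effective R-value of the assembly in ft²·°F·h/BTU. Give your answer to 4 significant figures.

15.97 ft²·°F·h/BTU

U_eff = 0.85/17.87 + 0.15/9.958 = 0.047566 + 0.015063 = 0.062629
R_eff = 1/U_eff = 15.967 ft²·°F·h/BTU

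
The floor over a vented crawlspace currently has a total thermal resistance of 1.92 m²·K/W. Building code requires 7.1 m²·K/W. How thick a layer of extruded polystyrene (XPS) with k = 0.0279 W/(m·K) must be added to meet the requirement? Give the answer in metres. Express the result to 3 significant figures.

ΔR = 7.1 − 1.92 = 5.18 m²·K/W
L = ΔR × k = 5.18 × 0.0279 = 0.1445 m

0.145 m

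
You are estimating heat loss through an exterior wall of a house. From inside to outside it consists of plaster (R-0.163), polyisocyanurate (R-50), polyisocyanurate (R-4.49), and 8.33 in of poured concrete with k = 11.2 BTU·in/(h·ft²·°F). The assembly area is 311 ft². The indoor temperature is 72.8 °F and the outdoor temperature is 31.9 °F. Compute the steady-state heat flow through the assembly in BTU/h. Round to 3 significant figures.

8.33/11.2 = 0.7438
R_total = 0.163 + 50 + 4.49 + 0.7438 = 55.4 ft²·°F·h/BTU
Q = A·ΔT/R = 311 × (72.8 − 31.9) / 55.4 = 229.6 BTU/h

230 BTU/h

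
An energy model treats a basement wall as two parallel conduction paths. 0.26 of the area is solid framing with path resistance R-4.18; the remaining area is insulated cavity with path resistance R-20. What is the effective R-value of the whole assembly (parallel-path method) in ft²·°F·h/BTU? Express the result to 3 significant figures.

U_eff = 0.74/20 + 0.26/4.18 = 0.037 + 0.0622 = 0.0992
R_eff = 1/U_eff = 10.08 ft²·°F·h/BTU

10.1 ft²·°F·h/BTU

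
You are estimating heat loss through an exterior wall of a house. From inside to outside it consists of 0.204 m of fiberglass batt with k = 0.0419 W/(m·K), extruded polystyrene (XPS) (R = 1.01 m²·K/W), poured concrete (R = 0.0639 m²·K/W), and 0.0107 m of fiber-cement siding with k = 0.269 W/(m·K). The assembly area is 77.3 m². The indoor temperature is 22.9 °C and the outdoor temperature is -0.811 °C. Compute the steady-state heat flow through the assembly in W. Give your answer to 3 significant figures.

306 W

0.204/0.0419 = 4.869
0.0107/0.269 = 0.03978
R_total = 4.869 + 1.01 + 0.0639 + 0.03978 = 5.982 m²·K/W
Q = A·ΔT/R = 77.3 × (22.9 − (-0.811)) / 5.982 = 306.4 W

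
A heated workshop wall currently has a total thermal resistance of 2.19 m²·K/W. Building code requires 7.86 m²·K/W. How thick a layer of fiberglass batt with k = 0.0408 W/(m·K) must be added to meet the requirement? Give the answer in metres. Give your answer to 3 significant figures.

0.231 m

ΔR = 7.86 − 2.19 = 5.67 m²·K/W
L = ΔR × k = 5.67 × 0.0408 = 0.2313 m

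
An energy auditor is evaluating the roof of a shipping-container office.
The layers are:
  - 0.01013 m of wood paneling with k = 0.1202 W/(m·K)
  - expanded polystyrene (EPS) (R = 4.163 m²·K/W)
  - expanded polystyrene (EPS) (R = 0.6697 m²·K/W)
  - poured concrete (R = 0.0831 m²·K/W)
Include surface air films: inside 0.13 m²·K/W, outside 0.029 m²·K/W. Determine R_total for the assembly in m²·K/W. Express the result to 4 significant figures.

0.01013/0.1202 = 0.084276
R_total = 0.13 + 0.084276 + 4.163 + 0.6697 + 0.0831 + 0.029 = 5.1591 m²·K/W

5.159 m²·K/W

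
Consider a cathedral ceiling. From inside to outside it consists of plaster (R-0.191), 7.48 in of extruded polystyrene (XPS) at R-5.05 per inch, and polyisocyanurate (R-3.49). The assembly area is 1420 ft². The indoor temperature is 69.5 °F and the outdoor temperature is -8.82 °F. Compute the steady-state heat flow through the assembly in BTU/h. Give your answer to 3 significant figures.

7.48 × 5.05 = 37.77
R_total = 0.191 + 37.77 + 3.49 = 41.45 ft²·°F·h/BTU
Q = A·ΔT/R = 1420 × (69.5 − (-8.82)) / 41.45 = 2683 BTU/h

2680 BTU/h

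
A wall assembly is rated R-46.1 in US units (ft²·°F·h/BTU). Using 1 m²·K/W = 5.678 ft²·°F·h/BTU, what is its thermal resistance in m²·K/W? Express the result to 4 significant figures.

8.119 m²·K/W

R_SI = 46.1/5.678 = 8.1191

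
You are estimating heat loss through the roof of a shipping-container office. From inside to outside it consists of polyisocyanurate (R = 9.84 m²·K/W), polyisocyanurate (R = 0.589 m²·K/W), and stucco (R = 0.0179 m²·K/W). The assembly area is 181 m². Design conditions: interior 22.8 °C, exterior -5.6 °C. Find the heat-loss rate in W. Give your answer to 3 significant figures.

492 W

R_total = 9.84 + 0.589 + 0.0179 = 10.45 m²·K/W
Q = A·ΔT/R = 181 × (22.8 − (-5.6)) / 10.45 = 492.1 W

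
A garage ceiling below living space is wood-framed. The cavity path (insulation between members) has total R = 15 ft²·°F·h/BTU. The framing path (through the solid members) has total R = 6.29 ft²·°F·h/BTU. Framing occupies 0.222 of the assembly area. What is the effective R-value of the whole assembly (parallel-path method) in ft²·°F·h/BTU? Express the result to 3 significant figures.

11.5 ft²·°F·h/BTU

U_eff = 0.778/15 + 0.222/6.29 = 0.05187 + 0.03529 = 0.08716
R_eff = 1/U_eff = 11.47 ft²·°F·h/BTU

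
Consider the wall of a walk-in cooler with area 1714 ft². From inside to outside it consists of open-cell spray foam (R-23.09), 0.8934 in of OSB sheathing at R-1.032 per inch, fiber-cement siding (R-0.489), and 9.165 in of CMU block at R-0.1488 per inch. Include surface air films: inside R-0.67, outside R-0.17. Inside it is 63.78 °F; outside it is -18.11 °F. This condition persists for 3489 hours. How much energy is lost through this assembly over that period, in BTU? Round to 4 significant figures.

18340000 BTU

0.8934 × 1.032 = 0.92199
9.165 × 0.1488 = 1.3638
R_total = 0.67 + 23.09 + 0.92199 + 0.489 + 1.3638 + 0.17 = 26.705 ft²·°F·h/BTU
Q = 1714 × (63.78 − (-18.11)) / 26.705 = 5256 BTU/h
E = 5256 × 3489 = 18338000 BTU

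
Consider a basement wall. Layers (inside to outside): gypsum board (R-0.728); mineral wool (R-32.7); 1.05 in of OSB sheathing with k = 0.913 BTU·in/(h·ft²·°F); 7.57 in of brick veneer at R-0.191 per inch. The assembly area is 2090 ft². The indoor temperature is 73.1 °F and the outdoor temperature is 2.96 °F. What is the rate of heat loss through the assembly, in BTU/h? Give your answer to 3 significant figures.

1.05/0.913 = 1.15
7.57 × 0.191 = 1.446
R_total = 0.728 + 32.7 + 1.15 + 1.446 = 36.02 ft²·°F·h/BTU
Q = A·ΔT/R = 2090 × (73.1 − 2.96) / 36.02 = 4069 BTU/h

4070 BTU/h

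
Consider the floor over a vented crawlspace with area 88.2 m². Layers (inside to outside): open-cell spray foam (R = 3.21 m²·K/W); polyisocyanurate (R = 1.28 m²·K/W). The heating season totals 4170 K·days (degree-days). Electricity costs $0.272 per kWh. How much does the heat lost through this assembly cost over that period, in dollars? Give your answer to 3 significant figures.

R_total = 3.21 + 1.28 = 4.49 m²·K/W
E = A × HDD × 24 / R / 1000 = 88.2 × 4170 × 24 / 4.49 / 1000 = 1966 kWh
Cost = 1966 × 0.272 = $534.7

535 dollars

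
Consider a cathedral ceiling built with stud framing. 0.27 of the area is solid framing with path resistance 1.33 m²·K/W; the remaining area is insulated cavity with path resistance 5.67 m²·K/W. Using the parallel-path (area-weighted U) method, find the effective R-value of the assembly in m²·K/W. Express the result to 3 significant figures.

U_eff = 0.73/5.67 + 0.27/1.33 = 0.1287 + 0.203 = 0.3318
R_eff = 1/U_eff = 3.014 m²·K/W

3.01 m²·K/W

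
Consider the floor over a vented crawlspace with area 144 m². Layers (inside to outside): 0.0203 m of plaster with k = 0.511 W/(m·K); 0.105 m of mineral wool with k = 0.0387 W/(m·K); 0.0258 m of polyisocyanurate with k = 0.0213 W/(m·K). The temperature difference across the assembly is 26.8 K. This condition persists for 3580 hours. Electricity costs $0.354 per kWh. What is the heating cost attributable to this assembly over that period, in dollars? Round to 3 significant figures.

1230 dollars

0.0203/0.511 = 0.03973
0.105/0.0387 = 2.713
0.0258/0.0213 = 1.211
R_total = 0.03973 + 2.713 + 1.211 = 3.964 m²·K/W
Q = 144 × 26.8 / 3.964 = 973.5 W
E = 973.5 W × 3580 h / 1000 = 3485 kWh
Cost = 3485 × 0.354 = $1234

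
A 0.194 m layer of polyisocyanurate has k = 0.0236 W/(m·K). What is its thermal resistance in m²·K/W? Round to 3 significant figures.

R = L/k = 0.194/0.0236 = 8.22 m²·K/W

8.22 m²·K/W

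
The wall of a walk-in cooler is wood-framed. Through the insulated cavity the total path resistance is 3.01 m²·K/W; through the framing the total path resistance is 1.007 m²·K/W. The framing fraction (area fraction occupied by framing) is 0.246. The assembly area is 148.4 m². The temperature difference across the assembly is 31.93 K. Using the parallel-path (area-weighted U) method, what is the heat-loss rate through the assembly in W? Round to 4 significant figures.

2345 W

U_eff = 0.754/3.01 + 0.246/1.007 = 0.2505 + 0.24429 = 0.49479
R_eff = 1/U_eff = 2.0211 m²·K/W
Q = 148.4 × 31.93 / 2.0211 = 2344.5 W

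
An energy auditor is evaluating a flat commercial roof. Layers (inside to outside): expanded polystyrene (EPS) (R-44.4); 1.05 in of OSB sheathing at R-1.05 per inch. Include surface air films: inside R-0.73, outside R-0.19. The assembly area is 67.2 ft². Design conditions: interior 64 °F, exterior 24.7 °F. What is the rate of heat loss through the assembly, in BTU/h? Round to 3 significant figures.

1.05 × 1.05 = 1.103
R_total = 0.73 + 44.4 + 1.103 + 0.19 = 46.42 ft²·°F·h/BTU
Q = A·ΔT/R = 67.2 × (64 − 24.7) / 46.42 = 56.89 BTU/h

56.9 BTU/h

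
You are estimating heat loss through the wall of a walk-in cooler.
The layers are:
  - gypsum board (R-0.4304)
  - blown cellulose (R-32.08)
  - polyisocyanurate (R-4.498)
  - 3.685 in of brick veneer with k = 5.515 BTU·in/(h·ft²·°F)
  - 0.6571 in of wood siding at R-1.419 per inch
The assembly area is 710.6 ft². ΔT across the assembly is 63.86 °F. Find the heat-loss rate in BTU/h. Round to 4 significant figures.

1175 BTU/h

3.685/5.515 = 0.66818
0.6571 × 1.419 = 0.93242
R_total = 0.4304 + 32.08 + 4.498 + 0.66818 + 0.93242 = 38.609 ft²·°F·h/BTU
Q = A·ΔT/R = 710.6 × 63.86 / 38.609 = 1175.3 BTU/h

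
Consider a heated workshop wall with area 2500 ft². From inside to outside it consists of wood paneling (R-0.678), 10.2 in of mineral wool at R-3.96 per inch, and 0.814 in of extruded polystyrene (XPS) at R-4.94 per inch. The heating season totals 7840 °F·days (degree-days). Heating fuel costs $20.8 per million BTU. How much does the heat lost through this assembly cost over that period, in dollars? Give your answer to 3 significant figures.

217 dollars

10.2 × 3.96 = 40.39
0.814 × 4.94 = 4.021
R_total = 0.678 + 40.39 + 4.021 = 45.09 ft²·°F·h/BTU
E = A × HDD × 24 / R = 2500 × 7840 × 24 / 45.09 = 10430000 BTU
Cost = 10430000/10⁶ × 20.8 = $217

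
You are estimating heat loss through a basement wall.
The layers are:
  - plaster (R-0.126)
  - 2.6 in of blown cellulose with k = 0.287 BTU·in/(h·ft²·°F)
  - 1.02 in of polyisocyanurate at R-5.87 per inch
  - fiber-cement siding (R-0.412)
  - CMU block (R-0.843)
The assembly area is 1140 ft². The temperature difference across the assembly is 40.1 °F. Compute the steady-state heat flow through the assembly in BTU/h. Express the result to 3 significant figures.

2780 BTU/h

2.6/0.287 = 9.059
1.02 × 5.87 = 5.987
R_total = 0.126 + 9.059 + 5.987 + 0.412 + 0.843 = 16.43 ft²·°F·h/BTU
Q = A·ΔT/R = 1140 × 40.1 / 16.43 = 2783 BTU/h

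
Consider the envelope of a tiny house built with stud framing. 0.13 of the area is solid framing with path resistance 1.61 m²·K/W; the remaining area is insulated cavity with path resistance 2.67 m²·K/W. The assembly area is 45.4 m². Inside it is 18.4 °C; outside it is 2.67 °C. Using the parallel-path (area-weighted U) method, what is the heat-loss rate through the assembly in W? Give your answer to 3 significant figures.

290 W

U_eff = 0.87/2.67 + 0.13/1.61 = 0.3258 + 0.08075 = 0.4066
R_eff = 1/U_eff = 2.459 m²·K/W
Q = 45.4 × (18.4 − 2.67) / 2.459 = 290.4 W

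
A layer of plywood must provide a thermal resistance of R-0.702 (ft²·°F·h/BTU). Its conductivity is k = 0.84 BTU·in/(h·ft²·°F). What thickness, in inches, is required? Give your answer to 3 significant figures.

0.590 in

L = R × k = 0.702 × 0.84 = 0.5897 in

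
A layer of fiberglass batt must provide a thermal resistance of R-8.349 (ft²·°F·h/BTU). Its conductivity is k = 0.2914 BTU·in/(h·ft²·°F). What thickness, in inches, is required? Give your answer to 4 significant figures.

2.433 in

L = R × k = 8.349 × 0.2914 = 2.4329 in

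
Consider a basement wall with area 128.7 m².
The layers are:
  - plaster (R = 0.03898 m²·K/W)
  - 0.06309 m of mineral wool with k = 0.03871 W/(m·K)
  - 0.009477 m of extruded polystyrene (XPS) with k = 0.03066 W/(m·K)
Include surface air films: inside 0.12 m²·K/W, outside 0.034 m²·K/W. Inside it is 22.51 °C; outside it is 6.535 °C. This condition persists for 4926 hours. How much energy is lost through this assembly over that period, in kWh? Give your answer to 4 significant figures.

0.06309/0.03871 = 1.6298
0.009477/0.03066 = 0.3091
R_total = 0.12 + 0.03898 + 1.6298 + 0.3091 + 0.034 = 2.1319 m²·K/W
Q = 128.7 × (22.51 − 6.535) / 2.1319 = 964.39 W
E = 964.39 W × 4926 h / 1000 = 4750.6 kWh

4751 kWh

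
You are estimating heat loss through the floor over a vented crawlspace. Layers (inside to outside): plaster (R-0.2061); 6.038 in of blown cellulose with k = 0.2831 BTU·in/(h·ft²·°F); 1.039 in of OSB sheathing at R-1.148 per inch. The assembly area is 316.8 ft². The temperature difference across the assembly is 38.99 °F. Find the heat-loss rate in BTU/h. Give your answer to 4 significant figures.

6.038/0.2831 = 21.328
1.039 × 1.148 = 1.1928
R_total = 0.2061 + 21.328 + 1.1928 = 22.727 ft²·°F·h/BTU
Q = A·ΔT/R = 316.8 × 38.99 / 22.727 = 543.5 BTU/h

543.5 BTU/h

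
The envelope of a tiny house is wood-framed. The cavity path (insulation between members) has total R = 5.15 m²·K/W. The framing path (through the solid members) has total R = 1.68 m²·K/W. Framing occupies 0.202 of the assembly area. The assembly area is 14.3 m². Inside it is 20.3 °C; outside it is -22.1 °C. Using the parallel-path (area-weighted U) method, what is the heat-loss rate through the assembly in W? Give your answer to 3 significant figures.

U_eff = 0.798/5.15 + 0.202/1.68 = 0.155 + 0.1202 = 0.2752
R_eff = 1/U_eff = 3.634 m²·K/W
Q = 14.3 × (20.3 − (-22.1)) / 3.634 = 166.9 W

167 W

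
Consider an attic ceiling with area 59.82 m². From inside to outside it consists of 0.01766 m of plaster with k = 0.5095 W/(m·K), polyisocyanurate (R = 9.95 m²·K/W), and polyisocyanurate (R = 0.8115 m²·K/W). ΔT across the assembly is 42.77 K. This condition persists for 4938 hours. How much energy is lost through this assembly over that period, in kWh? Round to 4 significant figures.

1170 kWh

0.01766/0.5095 = 0.034661
R_total = 0.034661 + 9.95 + 0.8115 = 10.796 m²·K/W
Q = 59.82 × 42.77 / 10.796 = 236.98 W
E = 236.98 W × 4938 h / 1000 = 1170.2 kWh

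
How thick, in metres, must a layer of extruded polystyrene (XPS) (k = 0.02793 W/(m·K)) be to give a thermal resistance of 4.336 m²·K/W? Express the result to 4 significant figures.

0.1211 m

L = R·k = 4.336 × 0.02793 = 0.1211 m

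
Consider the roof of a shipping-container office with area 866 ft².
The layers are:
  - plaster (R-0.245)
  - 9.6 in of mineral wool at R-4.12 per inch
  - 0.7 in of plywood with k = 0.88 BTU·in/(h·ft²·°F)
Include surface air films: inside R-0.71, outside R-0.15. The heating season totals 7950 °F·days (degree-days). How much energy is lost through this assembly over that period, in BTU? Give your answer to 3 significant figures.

3990000 BTU

9.6 × 4.12 = 39.55
0.7/0.88 = 0.7955
R_total = 0.71 + 0.245 + 39.55 + 0.7955 + 0.15 = 41.45 ft²·°F·h/BTU
E = A × HDD × 24 / R = 866 × 7950 × 24 / 41.45 = 3986000 BTU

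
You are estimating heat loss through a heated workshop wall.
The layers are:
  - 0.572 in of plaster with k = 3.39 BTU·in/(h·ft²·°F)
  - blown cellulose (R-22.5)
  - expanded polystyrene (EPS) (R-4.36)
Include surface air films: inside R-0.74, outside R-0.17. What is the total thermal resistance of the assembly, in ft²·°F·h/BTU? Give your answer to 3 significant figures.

0.572/3.39 = 0.1687
R_total = 0.74 + 0.1687 + 22.5 + 4.36 + 0.17 = 27.94 ft²·°F·h/BTU

27.9 ft²·°F·h/BTU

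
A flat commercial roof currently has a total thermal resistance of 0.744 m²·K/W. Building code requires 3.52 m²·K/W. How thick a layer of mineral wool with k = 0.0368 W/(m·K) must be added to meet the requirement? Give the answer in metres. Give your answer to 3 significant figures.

ΔR = 3.52 − 0.744 = 2.776 m²·K/W
L = ΔR × k = 2.776 × 0.0368 = 0.1022 m

0.102 m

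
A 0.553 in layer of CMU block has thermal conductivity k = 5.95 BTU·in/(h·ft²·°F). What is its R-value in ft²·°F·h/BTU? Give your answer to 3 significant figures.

0.0929 ft²·°F·h/BTU

R = L/k = 0.553/5.95 = 0.09294 ft²·°F·h/BTU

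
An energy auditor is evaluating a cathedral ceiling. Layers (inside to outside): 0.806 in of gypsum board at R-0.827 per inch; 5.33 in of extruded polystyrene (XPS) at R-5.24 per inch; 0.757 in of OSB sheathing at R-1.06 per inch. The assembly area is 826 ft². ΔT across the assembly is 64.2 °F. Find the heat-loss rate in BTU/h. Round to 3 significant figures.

1800 BTU/h

0.806 × 0.827 = 0.6666
5.33 × 5.24 = 27.93
0.757 × 1.06 = 0.8024
R_total = 0.6666 + 27.93 + 0.8024 = 29.4 ft²·°F·h/BTU
Q = A·ΔT/R = 826 × 64.2 / 29.4 = 1804 BTU/h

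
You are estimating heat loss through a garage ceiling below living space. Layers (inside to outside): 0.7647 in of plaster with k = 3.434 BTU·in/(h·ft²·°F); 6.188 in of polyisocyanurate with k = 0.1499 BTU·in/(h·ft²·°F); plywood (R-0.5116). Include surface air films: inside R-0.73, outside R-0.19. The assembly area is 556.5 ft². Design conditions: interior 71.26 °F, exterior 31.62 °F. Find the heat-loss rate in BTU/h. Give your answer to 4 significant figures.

513.8 BTU/h

0.7647/3.434 = 0.22268
6.188/0.1499 = 41.281
R_total = 0.73 + 0.22268 + 41.281 + 0.5116 + 0.19 = 42.935 ft²·°F·h/BTU
Q = A·ΔT/R = 556.5 × (71.26 − 31.62) / 42.935 = 513.79 BTU/h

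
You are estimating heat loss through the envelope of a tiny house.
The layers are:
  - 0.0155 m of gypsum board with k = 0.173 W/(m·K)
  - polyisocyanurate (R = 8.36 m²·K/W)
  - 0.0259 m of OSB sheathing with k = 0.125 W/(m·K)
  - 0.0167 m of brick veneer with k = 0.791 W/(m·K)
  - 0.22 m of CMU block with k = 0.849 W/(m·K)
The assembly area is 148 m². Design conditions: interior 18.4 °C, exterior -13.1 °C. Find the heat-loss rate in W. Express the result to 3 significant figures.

522 W

0.0155/0.173 = 0.0896
0.0259/0.125 = 0.2072
0.0167/0.791 = 0.02111
0.22/0.849 = 0.2591
R_total = 0.0896 + 8.36 + 0.2072 + 0.02111 + 0.2591 = 8.937 m²·K/W
Q = A·ΔT/R = 148 × (18.4 − (-13.1)) / 8.937 = 521.6 W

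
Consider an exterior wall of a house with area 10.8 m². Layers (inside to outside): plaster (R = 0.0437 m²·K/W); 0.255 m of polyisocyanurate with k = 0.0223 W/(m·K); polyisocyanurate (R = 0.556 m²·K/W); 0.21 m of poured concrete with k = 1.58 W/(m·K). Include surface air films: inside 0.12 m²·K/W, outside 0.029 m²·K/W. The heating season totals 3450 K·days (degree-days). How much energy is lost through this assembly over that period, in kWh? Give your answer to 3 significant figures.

72.6 kWh

0.255/0.0223 = 11.43
0.21/1.58 = 0.1329
R_total = 0.12 + 0.0437 + 11.43 + 0.556 + 0.1329 + 0.029 = 12.32 m²·K/W
E = A × HDD × 24 / R / 1000 = 10.8 × 3450 × 24 / 12.32 / 1000 = 72.6 kWh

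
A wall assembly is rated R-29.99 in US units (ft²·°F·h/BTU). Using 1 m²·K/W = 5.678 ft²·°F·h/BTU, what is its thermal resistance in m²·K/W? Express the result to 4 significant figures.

5.282 m²·K/W

R_SI = 29.99/5.678 = 5.2818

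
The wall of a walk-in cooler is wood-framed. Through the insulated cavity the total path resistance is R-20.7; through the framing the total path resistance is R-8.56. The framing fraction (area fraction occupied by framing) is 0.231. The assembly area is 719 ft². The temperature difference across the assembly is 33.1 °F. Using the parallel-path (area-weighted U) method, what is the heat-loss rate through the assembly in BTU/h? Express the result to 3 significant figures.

U_eff = 0.769/20.7 + 0.231/8.56 = 0.03715 + 0.02699 = 0.06414
R_eff = 1/U_eff = 15.59 ft²·°F·h/BTU
Q = 719 × 33.1 / 15.59 = 1526 BTU/h

1530 BTU/h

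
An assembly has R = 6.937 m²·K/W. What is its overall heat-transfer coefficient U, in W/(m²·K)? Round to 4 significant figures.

0.1442 W/(m²·K)

U = 1/R = 1/6.937 = 0.14415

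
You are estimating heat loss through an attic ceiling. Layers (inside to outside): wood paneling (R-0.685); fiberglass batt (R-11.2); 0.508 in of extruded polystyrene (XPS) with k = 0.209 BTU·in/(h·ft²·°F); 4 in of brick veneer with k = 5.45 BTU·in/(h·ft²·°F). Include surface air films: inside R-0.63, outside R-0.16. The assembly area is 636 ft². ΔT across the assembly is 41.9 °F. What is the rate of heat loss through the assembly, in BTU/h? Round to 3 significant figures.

0.508/0.209 = 2.431
4/5.45 = 0.7339
R_total = 0.63 + 0.685 + 11.2 + 2.431 + 0.7339 + 0.16 = 15.84 ft²·°F·h/BTU
Q = A·ΔT/R = 636 × 41.9 / 15.84 = 1682 BTU/h

1680 BTU/h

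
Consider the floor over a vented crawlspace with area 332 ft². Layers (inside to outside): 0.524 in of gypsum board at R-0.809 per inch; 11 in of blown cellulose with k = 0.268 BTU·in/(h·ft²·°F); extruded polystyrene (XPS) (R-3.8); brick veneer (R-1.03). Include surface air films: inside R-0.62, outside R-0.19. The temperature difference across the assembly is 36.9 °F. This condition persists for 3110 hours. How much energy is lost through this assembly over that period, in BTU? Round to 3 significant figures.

809000 BTU

0.524 × 0.809 = 0.4239
11/0.268 = 41.04
R_total = 0.62 + 0.4239 + 41.04 + 3.8 + 1.03 + 0.19 = 47.11 ft²·°F·h/BTU
Q = 332 × 36.9 / 47.11 = 260.1 BTU/h
E = 260.1 × 3110 = 808800 BTU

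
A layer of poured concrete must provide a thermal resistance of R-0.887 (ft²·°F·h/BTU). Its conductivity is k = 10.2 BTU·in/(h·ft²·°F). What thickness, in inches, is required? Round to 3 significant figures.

9.05 in

L = R × k = 0.887 × 10.2 = 9.047 in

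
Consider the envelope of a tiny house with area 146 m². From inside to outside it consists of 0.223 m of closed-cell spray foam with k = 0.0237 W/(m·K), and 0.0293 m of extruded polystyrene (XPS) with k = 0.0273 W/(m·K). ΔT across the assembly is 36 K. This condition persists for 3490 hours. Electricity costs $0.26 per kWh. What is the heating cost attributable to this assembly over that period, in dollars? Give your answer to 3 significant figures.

0.223/0.0237 = 9.409
0.0293/0.0273 = 1.073
R_total = 9.409 + 1.073 = 10.48 m²·K/W
Q = 146 × 36 / 10.48 = 501.4 W
E = 501.4 W × 3490 h / 1000 = 1750 kWh
Cost = 1750 × 0.26 = $455

455 dollars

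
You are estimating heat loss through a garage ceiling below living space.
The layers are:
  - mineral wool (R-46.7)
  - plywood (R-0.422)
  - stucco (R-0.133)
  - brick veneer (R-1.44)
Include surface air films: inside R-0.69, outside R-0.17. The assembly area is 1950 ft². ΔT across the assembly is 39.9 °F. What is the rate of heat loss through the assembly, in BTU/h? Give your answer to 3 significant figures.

1570 BTU/h

R_total = 0.69 + 46.7 + 0.422 + 0.133 + 1.44 + 0.17 = 49.55 ft²·°F·h/BTU
Q = A·ΔT/R = 1950 × 39.9 / 49.55 = 1570 BTU/h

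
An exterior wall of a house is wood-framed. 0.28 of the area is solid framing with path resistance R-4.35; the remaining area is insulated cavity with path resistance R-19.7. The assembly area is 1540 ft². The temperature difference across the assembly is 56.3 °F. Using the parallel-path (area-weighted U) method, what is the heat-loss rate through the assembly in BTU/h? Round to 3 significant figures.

U_eff = 0.72/19.7 + 0.28/4.35 = 0.03655 + 0.06437 = 0.1009
R_eff = 1/U_eff = 9.909 ft²·°F·h/BTU
Q = 1540 × 56.3 / 9.909 = 8750 BTU/h

8750 BTU/h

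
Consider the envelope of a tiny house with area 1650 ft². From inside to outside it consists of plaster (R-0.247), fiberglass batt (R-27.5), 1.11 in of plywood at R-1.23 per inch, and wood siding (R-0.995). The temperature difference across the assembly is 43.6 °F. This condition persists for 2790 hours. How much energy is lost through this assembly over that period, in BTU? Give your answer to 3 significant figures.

6670000 BTU

1.11 × 1.23 = 1.365
R_total = 0.247 + 27.5 + 1.365 + 0.995 = 30.11 ft²·°F·h/BTU
Q = 1650 × 43.6 / 30.11 = 2389 BTU/h
E = 2389 × 2790 = 6667000 BTU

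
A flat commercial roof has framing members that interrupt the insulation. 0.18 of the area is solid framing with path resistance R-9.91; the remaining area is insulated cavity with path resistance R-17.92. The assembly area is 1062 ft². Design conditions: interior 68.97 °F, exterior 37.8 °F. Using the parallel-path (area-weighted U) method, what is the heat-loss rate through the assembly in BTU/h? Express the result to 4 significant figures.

U_eff = 0.82/17.92 + 0.18/9.91 = 0.045759 + 0.018163 = 0.063922
R_eff = 1/U_eff = 15.644 ft²·°F·h/BTU
Q = 1062 × (68.97 − 37.8) / 15.644 = 2116 BTU/h

2116 BTU/h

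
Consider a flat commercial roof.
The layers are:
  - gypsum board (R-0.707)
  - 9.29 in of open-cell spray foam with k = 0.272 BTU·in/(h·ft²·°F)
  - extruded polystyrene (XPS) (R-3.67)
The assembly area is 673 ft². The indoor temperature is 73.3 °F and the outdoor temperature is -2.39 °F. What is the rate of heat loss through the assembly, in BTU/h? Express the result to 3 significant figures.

1320 BTU/h

9.29/0.272 = 34.15
R_total = 0.707 + 34.15 + 3.67 = 38.53 ft²·°F·h/BTU
Q = A·ΔT/R = 673 × (73.3 − (-2.39)) / 38.53 = 1322 BTU/h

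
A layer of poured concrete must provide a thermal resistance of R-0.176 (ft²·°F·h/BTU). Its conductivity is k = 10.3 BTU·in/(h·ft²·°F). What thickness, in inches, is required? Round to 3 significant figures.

1.81 in

L = R × k = 0.176 × 10.3 = 1.813 in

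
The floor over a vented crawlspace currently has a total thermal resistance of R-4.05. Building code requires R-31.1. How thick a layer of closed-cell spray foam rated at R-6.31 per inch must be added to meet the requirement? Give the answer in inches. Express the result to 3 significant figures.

4.29 in

ΔR = 31.1 − 4.05 = 27.05 ft²·°F·h/BTU
L = ΔR / (R/in) = 27.05/6.31 = 4.287 in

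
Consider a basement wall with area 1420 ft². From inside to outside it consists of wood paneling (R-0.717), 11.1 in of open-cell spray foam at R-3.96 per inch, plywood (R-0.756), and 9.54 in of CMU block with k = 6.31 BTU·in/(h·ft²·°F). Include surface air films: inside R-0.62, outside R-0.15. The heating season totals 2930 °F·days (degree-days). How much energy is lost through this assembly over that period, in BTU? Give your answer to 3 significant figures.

2090000 BTU

11.1 × 3.96 = 43.96
9.54/6.31 = 1.512
R_total = 0.62 + 0.717 + 43.96 + 0.756 + 1.512 + 0.15 = 47.71 ft²·°F·h/BTU
E = A × HDD × 24 / R = 1420 × 2930 × 24 / 47.71 = 2093000 BTU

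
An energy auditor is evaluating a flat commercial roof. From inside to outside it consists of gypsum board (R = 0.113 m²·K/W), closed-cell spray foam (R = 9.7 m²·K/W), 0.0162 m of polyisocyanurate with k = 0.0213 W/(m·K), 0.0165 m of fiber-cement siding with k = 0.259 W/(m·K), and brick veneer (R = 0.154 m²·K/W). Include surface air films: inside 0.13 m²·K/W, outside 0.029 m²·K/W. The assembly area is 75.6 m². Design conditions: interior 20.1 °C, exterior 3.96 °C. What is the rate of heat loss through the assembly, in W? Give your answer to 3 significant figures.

111 W

0.0162/0.0213 = 0.7606
0.0165/0.259 = 0.06371
R_total = 0.13 + 0.113 + 9.7 + 0.7606 + 0.06371 + 0.154 + 0.029 = 10.95 m²·K/W
Q = A·ΔT/R = 75.6 × (20.1 − 3.96) / 10.95 = 111.4 W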